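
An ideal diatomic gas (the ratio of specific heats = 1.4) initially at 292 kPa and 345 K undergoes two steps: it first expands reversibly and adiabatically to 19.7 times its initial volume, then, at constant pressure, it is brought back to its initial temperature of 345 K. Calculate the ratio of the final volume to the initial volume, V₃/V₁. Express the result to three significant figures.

V₃/V₁ ≈ 64.9

Adiabatic step: V₂/V₁ = 19.7; T₂ = T₁·(1/19.7)^(0.4) = 104.7 K.
Isobaric step: V₃/V₂ = T₃/T₂ = 345/104.7.
V₃/V₁ = (V₂/V₁)(V₃/V₂) = 19.7 × (345/104.7) = 64.9.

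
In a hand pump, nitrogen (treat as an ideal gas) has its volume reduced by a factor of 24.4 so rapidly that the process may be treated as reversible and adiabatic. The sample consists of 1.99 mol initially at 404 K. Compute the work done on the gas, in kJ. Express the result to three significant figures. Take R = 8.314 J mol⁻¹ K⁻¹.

W ≈ 43.3 kJ

Adiabatic: T₁V₁^(γ−1) = T₂V₂^(γ−1) ⇒ T₂ = T₁ (V₁/V₂)^(γ−1).
γ = 7/5 for a diatomic ideal gas, so γ−1 = 2/5.
T₂ = 404 × 24.4^(2/5) = 1450 K.
Q = 0, so ΔU = W_on_gas = nCᵥΔT with Cᵥ = R/(γ−1) = 20.79 J/(mol·K).
ΔU = 1.99 × 20.79 × (1450 − 404) = 43260 J.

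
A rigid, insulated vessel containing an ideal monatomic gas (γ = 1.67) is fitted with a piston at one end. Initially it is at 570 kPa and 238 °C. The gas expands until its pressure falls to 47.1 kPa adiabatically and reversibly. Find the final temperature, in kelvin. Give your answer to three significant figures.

Adiabatic: T₂/T₁ = (P₂/P₁)^((γ−1)/γ).
T₁ = 238 °C = 511.1 K.
T₂ = 511.1 × (47.1/570)^(0.401) = 188 K.

T₂ ≈ 188 K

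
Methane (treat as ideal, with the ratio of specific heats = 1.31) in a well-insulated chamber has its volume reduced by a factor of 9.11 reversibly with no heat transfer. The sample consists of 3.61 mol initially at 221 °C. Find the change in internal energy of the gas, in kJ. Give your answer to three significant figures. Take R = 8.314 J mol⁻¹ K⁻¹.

ΔU ≈ 47.1 kJ

Adiabatic: T₁V₁^(γ−1) = T₂V₂^(γ−1) ⇒ T₂ = T₁ (V₁/V₂)^(γ−1).
T₁ = 221 °C = 494.1 K.
T₂ = 494.1 × 9.11^(0.31) = 980.2 K.
Q = 0, so ΔU = W_on_gas = nCᵥΔT with Cᵥ = R/(γ−1) = 26.82 J/(mol·K).
ΔU = 3.61 × 26.82 × (980.2 − 494.1) = 47060 J.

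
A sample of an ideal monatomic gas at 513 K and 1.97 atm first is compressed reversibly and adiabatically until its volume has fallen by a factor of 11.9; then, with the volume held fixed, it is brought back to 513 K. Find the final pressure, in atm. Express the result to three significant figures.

P₃ ≈ 23.4 atm

For a monatomic ideal gas γ = 5/3.
Adiabatic step (PV^γ = const): P₂ = 1.97×11.9^(5/3) = 122.2 atm; T₂ = 513×11.9^(2/3) = 2674 K.
Isochoric: P₃ = P₂(T₃/T₂) = 122.2 × (513/2674) = 23.44 atm.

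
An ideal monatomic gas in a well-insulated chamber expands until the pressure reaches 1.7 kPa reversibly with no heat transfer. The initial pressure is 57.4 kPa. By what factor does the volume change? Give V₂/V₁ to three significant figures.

V₂/V₁ ≈ 8.26

From PV^γ = const, V₂/V₁ = (P₁/P₂)^(1/γ).
For a monatomic ideal gas γ = 5/3.
V₂/V₁ = (57.4/1.7)^(3/5) = 8.262.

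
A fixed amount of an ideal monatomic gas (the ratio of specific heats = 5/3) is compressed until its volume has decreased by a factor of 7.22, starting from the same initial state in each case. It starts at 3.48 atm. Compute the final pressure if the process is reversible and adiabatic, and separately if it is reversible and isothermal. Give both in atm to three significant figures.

adiabatic: 93.9 atm; isothermal: 25.1 atm

Isothermal: P₂ = P₁(V₁/V₂) = 3.48×7.22 = 25.13 atm.
Adiabatic: P₂ = P₁(V₁/V₂)^γ = 3.48×7.22^(5/3) = 93.86 atm.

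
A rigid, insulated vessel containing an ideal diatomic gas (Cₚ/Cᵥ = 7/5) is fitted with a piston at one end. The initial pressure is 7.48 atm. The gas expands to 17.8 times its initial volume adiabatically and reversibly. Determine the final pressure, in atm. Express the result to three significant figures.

Since PV^γ is constant along a reversible adiabat, P₂ = P₁ (V₁/V₂)^γ.
P₂ = 7.48 × (1/17.8)^(7/5) = 0.1328 atm.

P₂ ≈ 0.133 atm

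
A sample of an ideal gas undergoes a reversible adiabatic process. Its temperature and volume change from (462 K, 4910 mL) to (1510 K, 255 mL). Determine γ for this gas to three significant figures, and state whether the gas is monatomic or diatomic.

TV^(γ−1) = const ⇒ γ − 1 = ln(T₂/T₁) / ln(V₁/V₂).
γ = 1 + ln(1510/462) / ln(4910/255) = 1.4.
γ ≈ 1.40 is close to 7/5, so the gas is diatomic.

γ ≈ 1.40; diatomic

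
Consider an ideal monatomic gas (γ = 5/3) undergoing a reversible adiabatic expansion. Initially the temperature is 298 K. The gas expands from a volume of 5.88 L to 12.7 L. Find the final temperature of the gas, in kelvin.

For a reversible adiabat TV^(γ−1) is constant, so T₂ = T₁ (V₁/V₂)^(γ−1).
T₂ = 298 × (5.88/12.7)^(2/3) = 178.3 K.

T₂ ≈ 178 K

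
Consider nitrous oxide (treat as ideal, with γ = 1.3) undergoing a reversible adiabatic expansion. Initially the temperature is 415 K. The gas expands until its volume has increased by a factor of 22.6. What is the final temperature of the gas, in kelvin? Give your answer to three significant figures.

T₂ ≈ 163 K

Adiabatic: T₁V₁^(γ−1) = T₂V₂^(γ−1) ⇒ T₂ = T₁ (V₁/V₂)^(γ−1).
T₂ = 415 × (1/22.6)^(0.3) = 162.9 K.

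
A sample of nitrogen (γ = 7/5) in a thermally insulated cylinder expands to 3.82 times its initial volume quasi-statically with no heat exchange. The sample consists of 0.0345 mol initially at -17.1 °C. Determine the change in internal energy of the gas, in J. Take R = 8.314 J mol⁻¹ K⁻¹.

ΔU ≈ -76.2 J

For a reversible adiabat TV^(γ−1) is constant, so T₂ = T₁ (V₁/V₂)^(γ−1).
T₁ = -17.1 °C = 256 K.
T₂ = 256 × (1/3.82)^(2/5) = 149.8 K.
Q = 0, so ΔU = W_on_gas = nCᵥΔT with Cᵥ = R/(γ−1) = 20.79 J/(mol·K).
ΔU = 0.0345 × 20.79 × (149.8 − 256) = -76.19 J.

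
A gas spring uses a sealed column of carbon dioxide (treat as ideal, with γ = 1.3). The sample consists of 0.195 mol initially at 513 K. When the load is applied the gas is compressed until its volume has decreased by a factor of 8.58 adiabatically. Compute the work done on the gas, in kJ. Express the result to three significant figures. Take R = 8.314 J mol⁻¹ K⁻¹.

For a reversible adiabat TV^(γ−1) is constant, so T₂ = T₁ (V₁/V₂)^(γ−1).
T₂ = 513 × 8.58^(0.3) = 977.6 K.
Q = 0, so ΔU = W_on_gas = nCᵥΔT with Cᵥ = R/(γ−1) = 27.71 J/(mol·K).
ΔU = 0.195 × 27.71 × (977.6 − 513) = 2511 J.

W ≈ 2.51 kJ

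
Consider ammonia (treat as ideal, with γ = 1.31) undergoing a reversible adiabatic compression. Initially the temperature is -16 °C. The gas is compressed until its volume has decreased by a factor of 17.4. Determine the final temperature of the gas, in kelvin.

For a reversible adiabat TV^(γ−1) is constant, so T₂ = T₁ (V₁/V₂)^(γ−1).
T₁ = -16 °C = 257.1 K.
T₂ = 257.1 × 17.4^(0.31) = 623.4 K.

T₂ ≈ 623 K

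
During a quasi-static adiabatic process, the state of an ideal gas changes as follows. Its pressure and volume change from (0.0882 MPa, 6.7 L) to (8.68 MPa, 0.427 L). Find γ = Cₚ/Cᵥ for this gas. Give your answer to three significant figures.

γ ≈ 1.67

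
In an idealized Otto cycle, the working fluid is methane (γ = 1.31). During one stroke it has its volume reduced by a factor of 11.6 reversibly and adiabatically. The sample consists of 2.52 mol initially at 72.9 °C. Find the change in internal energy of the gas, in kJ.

ΔU ≈ 26.6 kJ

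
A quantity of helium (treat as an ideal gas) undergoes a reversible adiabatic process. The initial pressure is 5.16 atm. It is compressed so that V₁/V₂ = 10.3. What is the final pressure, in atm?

Adiabatic: P₁V₁^γ = P₂V₂^γ ⇒ P₂ = P₁ (V₁/V₂)^γ.
For a monatomic ideal gas γ = 5/3.
P₂ = 5.16 × 10.3^(5/3) = 251.6 atm.

P₂ ≈ 252 atm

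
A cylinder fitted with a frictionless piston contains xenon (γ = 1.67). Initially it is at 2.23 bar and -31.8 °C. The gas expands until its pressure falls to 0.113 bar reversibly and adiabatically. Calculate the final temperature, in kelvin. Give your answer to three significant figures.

T₂ ≈ 72.9 K

Adiabatic: T₂/T₁ = (P₂/P₁)^((γ−1)/γ).
T₁ = -31.8 °C = 241.3 K.
T₂ = 241.3 × (0.113/2.23)^(0.401) = 72.95 K.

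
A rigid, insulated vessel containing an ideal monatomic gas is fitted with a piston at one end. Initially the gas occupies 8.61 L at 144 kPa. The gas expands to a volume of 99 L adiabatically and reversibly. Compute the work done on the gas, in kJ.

W ≈ -1.49 kJ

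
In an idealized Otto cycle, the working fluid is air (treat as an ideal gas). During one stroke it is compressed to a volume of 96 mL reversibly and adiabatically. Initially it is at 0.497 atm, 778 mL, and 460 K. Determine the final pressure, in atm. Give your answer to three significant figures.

Since PV^γ is constant along a reversible adiabat, P₂ = P₁ (V₁/V₂)^γ.
γ = 7/5 for a diatomic ideal gas.
P₂ = 0.497 × (778/96)^(7/5) = 9.301 atm.

P₂ ≈ 9.30 atm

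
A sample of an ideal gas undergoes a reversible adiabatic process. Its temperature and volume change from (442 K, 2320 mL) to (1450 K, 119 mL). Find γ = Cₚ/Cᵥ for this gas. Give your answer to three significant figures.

TV^(γ−1) = const ⇒ γ − 1 = ln(T₂/T₁) / ln(V₁/V₂).
γ = 1 + ln(1450/442) / ln(2320/119) = 1.4.

γ ≈ 1.40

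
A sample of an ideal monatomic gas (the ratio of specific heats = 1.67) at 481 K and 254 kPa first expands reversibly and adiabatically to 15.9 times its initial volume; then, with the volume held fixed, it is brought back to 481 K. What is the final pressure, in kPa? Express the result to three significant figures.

P₃ ≈ 16.0 kPa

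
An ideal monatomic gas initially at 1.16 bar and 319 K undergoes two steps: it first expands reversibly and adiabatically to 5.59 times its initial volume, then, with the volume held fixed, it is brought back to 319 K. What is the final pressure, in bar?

P₃ ≈ 0.208 bar

For a monatomic ideal gas γ = 5/3.
Adiabatic step (PV^γ = const): P₂ = 1.16×(1/5.59)^(5/3) = 0.06588 bar; T₂ = 319×(1/5.59)^(2/3) = 101.3 K.
Isochoric: P₃ = P₂(T₃/T₂) = 0.06588 × (319/101.3) = 0.2075 bar.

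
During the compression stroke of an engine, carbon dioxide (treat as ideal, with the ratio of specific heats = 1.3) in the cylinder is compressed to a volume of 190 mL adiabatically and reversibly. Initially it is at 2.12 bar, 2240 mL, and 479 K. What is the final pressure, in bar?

P₂ ≈ 52.4 bar

Adiabatic: P₁V₁^γ = P₂V₂^γ ⇒ P₂ = P₁ (V₁/V₂)^γ.
P₂ = 2.12 × (2240/190)^(1.3) = 52.39 bar.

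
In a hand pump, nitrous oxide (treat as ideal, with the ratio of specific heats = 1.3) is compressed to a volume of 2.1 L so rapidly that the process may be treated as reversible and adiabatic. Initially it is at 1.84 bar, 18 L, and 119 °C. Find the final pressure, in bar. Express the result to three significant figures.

P₂ ≈ 30.0 bar

Since PV^γ is constant along a reversible adiabat, P₂ = P₁ (V₁/V₂)^γ.
P₂ = 1.84 × (18/2.1)^(1.3) = 30.05 bar.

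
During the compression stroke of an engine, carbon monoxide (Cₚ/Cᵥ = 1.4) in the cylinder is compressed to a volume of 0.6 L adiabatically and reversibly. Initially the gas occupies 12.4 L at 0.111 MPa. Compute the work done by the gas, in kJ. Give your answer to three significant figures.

P₂ = P₁(V₁/V₂)^γ = 0.111×(12.4/0.6)^(1.4) = 7.704 MPa.
For a reversible adiabat, W_by_gas = (P₁V₁ − P₂V₂)/(γ−1).
W_by = (111000×0.0124 − 7.704×10^6×0.0006) / (0.4) = -8115 J.

W ≈ -8.11 kJ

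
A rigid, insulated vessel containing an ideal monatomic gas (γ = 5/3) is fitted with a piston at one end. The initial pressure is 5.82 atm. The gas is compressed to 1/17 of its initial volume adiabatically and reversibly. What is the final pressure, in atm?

Since PV^γ is constant along a reversible adiabat, P₂ = P₁ (V₁/V₂)^γ.
P₂ = 5.82 × 17^(5/3) = 654.1 atm.

P₂ ≈ 654 atm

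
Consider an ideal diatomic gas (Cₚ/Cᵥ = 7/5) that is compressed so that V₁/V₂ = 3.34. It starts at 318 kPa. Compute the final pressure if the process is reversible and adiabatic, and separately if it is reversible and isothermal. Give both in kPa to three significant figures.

Isothermal: P₂ = P₁(V₁/V₂) = 318×3.34 = 1062 kPa.
Adiabatic: P₂ = P₁(V₁/V₂)^γ = 318×3.34^(7/5) = 1721 kPa.

adiabatic: 1720 kPa; isothermal: 1060 kPa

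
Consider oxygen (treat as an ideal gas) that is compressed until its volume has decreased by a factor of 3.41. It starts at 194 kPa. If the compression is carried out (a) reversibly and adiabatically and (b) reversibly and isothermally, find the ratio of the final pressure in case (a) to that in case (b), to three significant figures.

P_adiabatic / P_isothermal ≈ 1.63

For a diatomic ideal gas γ = 7/5.
Isothermal: P_b = P₁(V₁/V₂) = 194×3.41.
Adiabatic: P_a = P₁(V₁/V₂)^γ = 194×3.41^(7/5).
P_a/P_b = (V₁/V₂)^(γ−1) = 3.41^(2/5) = 1.633.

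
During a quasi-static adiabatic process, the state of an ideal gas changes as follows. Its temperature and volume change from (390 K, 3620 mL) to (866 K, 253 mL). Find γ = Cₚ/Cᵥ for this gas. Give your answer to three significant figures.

TV^(γ−1) = const ⇒ γ − 1 = ln(T₂/T₁) / ln(V₁/V₂).
γ = 1 + ln(866/390) / ln(3620/253) = 1.3.

γ ≈ 1.30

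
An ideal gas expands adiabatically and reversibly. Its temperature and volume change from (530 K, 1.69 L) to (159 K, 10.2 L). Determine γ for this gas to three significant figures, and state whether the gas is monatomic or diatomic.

γ ≈ 1.67; monatomic

TV^(γ−1) = const ⇒ γ − 1 = ln(T₂/T₁) / ln(V₁/V₂).
γ = 1 + ln(159/530) / ln(1.69/10.2) = 1.67.
γ ≈ 1.67 is close to 5/3, so the gas is monatomic.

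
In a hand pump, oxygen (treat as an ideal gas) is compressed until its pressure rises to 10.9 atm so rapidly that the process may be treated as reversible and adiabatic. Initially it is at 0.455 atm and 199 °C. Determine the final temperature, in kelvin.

Adiabatic: T₂/T₁ = (P₂/P₁)^((γ−1)/γ).
For a diatomic ideal gas γ = 7/5, so (γ−1)/γ = 2/7.
T₁ = 199 °C = 472.1 K.
T₂ = 472.1 × (10.9/0.455)^(2/7) = 1170 K.

T₂ ≈ 1170 K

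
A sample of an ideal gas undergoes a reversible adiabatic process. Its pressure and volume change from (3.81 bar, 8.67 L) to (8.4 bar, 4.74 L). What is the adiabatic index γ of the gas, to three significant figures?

γ ≈ 1.31

PV^γ = const ⇒ γ = ln(P₂/P₁) / ln(V₁/V₂).
γ = ln(8.4/3.81) / ln(8.67/4.74) = 1.309.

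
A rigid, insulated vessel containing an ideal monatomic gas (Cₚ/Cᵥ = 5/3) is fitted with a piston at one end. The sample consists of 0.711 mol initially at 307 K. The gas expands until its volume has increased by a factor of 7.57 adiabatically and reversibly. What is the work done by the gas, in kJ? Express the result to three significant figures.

Adiabatic: T₁V₁^(γ−1) = T₂V₂^(γ−1) ⇒ T₂ = T₁ (V₁/V₂)^(γ−1).
T₂ = 307 × (1/7.57)^(2/3) = 79.63 K.
Q = 0, so ΔU = W_on_gas = nCᵥΔT with Cᵥ = R/(γ−1) = 12.47 J/(mol·K).
ΔU = 0.711 × 12.47 × (79.63 − 307) = -2016 J.
Work done by the gas = −ΔU = 2016 J.

W ≈ 2.02 kJ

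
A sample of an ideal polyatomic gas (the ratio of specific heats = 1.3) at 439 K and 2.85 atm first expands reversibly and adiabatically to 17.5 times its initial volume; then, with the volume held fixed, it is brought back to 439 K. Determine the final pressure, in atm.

Adiabatic step (PV^γ = const): P₂ = 2.85×(1/17.5)^(1.3) = 0.06901 atm; T₂ = 439×(1/17.5)^(0.3) = 186 K.
Isochoric: P₃ = P₂(T₃/T₂) = 0.06901 × (439/186) = 0.1629 atm.

P₃ ≈ 0.163 atm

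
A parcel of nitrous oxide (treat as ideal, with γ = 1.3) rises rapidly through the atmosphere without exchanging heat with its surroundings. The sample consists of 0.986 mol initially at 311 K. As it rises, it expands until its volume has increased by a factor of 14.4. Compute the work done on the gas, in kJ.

W ≈ -4.68 kJ

Adiabatic: T₁V₁^(γ−1) = T₂V₂^(γ−1) ⇒ T₂ = T₁ (V₁/V₂)^(γ−1).
T₂ = 311 × (1/14.4)^(0.3) = 139.7 K.
Q = 0, so ΔU = W_on_gas = nCᵥΔT with Cᵥ = R/(γ−1) = 27.71 J/(mol·K).
ΔU = 0.986 × 27.71 × (139.7 − 311) = -4680 J.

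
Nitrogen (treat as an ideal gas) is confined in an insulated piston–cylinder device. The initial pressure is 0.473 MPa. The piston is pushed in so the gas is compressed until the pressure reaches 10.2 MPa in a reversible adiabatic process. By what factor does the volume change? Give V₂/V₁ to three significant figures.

V₂/V₁ ≈ 0.112

From PV^γ = const, V₂/V₁ = (P₁/P₂)^(1/γ).
For a diatomic ideal gas γ = 7/5.
V₂/V₁ = (0.473/10.2)^(5/7) = 0.1115.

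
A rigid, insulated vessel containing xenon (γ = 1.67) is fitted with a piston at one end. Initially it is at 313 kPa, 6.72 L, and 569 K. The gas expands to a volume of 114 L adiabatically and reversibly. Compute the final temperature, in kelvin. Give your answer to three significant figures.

Adiabatic: T₁V₁^(γ−1) = T₂V₂^(γ−1) ⇒ T₂ = T₁ (V₁/V₂)^(γ−1).
T₂ = 569 × (6.72/114)^(0.67) = 85.37 K.

T₂ ≈ 85.4 K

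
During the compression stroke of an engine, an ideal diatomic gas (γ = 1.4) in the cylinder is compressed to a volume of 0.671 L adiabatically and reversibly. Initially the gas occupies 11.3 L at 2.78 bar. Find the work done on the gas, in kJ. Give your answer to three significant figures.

W ≈ 16.4 kJ

P₂ = P₁(V₁/V₂)^γ = 2.78×(11.3/0.671)^(1.4) = 144.9 bar.
For a reversible adiabat, W_by_gas = (P₁V₁ − P₂V₂)/(γ−1).
W_by = (278000×0.0113 − 1.449×10^7×0.000671) / (0.4) = -16450 J.
W_on_gas = −W_by = 16450 J.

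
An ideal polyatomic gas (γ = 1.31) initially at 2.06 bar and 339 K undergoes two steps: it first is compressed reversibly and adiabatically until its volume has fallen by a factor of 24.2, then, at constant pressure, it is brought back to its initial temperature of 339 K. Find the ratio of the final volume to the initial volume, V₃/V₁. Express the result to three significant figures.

Adiabatic step: V₂/V₁ = 0.04132; T₂ = T₁·24.2^(0.31) = 910.3 K.
Isobaric step: V₃/V₂ = T₃/T₂ = 339/910.3.
V₃/V₁ = (V₂/V₁)(V₃/V₂) = 0.04132 × (339/910.3) = 0.01539.

V₃/V₁ ≈ 0.0154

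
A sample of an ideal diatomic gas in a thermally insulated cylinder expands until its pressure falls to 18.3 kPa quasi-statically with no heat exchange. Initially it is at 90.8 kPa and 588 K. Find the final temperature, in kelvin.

Adiabatic: T₂/T₁ = (P₂/P₁)^((γ−1)/γ).
For a diatomic ideal gas γ = 7/5, so (γ−1)/γ = 2/7.
T₂ = 588 × (18.3/90.8)^(2/7) = 372.1 K.

T₂ ≈ 372 K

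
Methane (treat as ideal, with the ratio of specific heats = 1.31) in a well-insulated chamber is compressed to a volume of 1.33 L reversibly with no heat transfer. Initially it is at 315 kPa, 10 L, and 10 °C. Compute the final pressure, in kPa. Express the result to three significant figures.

Adiabatic: P₁V₁^γ = P₂V₂^γ ⇒ P₂ = P₁ (V₁/V₂)^γ.
P₂ = 315 × (10/1.33)^(1.31) = 4427 kPa.

P₂ ≈ 4430 kPa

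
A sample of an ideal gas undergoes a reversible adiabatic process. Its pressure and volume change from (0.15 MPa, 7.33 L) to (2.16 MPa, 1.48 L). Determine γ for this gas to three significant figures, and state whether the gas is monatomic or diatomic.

PV^γ = const ⇒ γ = ln(P₂/P₁) / ln(V₁/V₂).
γ = ln(2.16/0.15) / ln(7.33/1.48) = 1.667.
γ ≈ 1.67 is close to 5/3, so the gas is monatomic.

γ ≈ 1.67; monatomic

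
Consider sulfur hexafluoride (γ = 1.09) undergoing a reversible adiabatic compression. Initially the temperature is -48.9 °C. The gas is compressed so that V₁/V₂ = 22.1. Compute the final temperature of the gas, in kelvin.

For a reversible adiabat TV^(γ−1) is constant, so T₂ = T₁ (V₁/V₂)^(γ−1).
T₁ = -48.9 °C = 224.2 K.
T₂ = 224.2 × 22.1^(0.09) = 296.3 K.

T₂ ≈ 296 K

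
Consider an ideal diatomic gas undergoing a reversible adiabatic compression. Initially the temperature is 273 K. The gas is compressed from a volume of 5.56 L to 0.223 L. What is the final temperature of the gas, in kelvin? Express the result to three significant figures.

T₂ ≈ 988 K

Adiabatic: T₁V₁^(γ−1) = T₂V₂^(γ−1) ⇒ T₂ = T₁ (V₁/V₂)^(γ−1).
For a diatomic ideal gas γ = 7/5, so γ−1 = 2/5.
T₂ = 273 × (5.56/0.223)^(2/5) = 988.3 K.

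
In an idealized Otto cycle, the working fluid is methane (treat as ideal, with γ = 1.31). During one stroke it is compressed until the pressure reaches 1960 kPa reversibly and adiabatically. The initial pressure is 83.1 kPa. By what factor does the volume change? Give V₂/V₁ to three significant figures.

From PV^γ = const, V₂/V₁ = (P₁/P₂)^(1/γ).
V₂/V₁ = (83.1/1960)^(0.763) = 0.08957.

V₂/V₁ ≈ 0.0896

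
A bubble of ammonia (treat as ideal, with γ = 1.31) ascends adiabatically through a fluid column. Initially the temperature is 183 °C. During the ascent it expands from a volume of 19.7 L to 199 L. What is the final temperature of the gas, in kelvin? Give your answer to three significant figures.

T₂ ≈ 223 K

For a reversible adiabat TV^(γ−1) is constant, so T₂ = T₁ (V₁/V₂)^(γ−1).
T₁ = 183 °C = 456.1 K.
T₂ = 456.1 × (19.7/199)^(0.31) = 222.7 K.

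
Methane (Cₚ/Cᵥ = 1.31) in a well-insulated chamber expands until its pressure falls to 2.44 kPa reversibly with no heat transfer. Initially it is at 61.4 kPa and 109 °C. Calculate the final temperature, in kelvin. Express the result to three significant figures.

Adiabatic: T₂/T₁ = (P₂/P₁)^((γ−1)/γ).
T₁ = 109 °C = 382.1 K.
T₂ = 382.1 × (2.44/61.4)^(0.237) = 178.1 K.

T₂ ≈ 178 K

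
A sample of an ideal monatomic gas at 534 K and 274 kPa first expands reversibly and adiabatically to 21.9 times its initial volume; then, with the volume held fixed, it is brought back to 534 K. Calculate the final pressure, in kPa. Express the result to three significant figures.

For a monatomic ideal gas γ = 5/3.
Adiabatic step (PV^γ = const): P₂ = 274×(1/21.9)^(5/3) = 1.598 kPa; T₂ = 534×(1/21.9)^(2/3) = 68.22 K.
Isochoric: P₃ = P₂(T₃/T₂) = 1.598 × (534/68.22) = 12.51 kPa.

P₃ ≈ 12.5 kPa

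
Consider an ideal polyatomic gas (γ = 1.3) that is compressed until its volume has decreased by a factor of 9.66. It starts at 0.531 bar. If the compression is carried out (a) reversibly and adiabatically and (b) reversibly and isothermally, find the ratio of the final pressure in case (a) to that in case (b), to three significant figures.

P_adiabatic / P_isothermal ≈ 1.97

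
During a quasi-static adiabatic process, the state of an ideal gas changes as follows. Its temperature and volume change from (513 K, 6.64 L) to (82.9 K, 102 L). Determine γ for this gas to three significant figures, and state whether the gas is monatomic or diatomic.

γ ≈ 1.67; monatomic

TV^(γ−1) = const ⇒ γ − 1 = ln(T₂/T₁) / ln(V₁/V₂).
γ = 1 + ln(82.9/513) / ln(6.64/102) = 1.667.
γ ≈ 1.67 is close to 5/3, so the gas is monatomic.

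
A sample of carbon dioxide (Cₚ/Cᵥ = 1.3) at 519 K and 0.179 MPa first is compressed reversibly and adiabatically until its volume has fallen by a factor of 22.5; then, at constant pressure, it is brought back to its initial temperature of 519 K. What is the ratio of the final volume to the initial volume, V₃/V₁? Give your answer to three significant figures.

V₃/V₁ ≈ 0.0175

Adiabatic step: V₂/V₁ = 0.04444; T₂ = T₁·22.5^(0.3) = 1321 K.
Isobaric step: V₃/V₂ = T₃/T₂ = 519/1321.
V₃/V₁ = (V₂/V₁)(V₃/V₂) = 0.04444 × (519/1321) = 0.01746.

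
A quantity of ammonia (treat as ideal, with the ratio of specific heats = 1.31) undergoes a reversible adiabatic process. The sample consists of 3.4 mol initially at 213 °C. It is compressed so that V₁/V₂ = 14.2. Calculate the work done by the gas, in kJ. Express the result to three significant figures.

W ≈ -56.6 kJ

For a reversible adiabat TV^(γ−1) is constant, so T₂ = T₁ (V₁/V₂)^(γ−1).
T₁ = 213 °C = 486.1 K.
T₂ = 486.1 × 14.2^(0.31) = 1107 K.
Q = 0, so ΔU = W_on_gas = nCᵥΔT with Cᵥ = R/(γ−1) = 26.82 J/(mol·K).
ΔU = 3.4 × 26.82 × (1107 − 486.1) = 56570 J.
Work done by the gas = −ΔU = -56570 J.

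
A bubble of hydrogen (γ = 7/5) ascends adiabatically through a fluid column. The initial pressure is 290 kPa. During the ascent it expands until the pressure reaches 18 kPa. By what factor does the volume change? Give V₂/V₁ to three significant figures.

V₂/V₁ ≈ 7.28

From PV^γ = const, V₂/V₁ = (P₁/P₂)^(1/γ).
V₂/V₁ = (290/18)^(5/7) = 7.282.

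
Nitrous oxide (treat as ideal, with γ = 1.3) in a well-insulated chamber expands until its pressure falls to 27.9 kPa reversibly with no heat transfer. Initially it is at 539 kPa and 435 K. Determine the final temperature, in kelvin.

Along an adiabat T P^((1−γ)/γ) is constant, so T₂ = T₁ (P₂/P₁)^((γ−1)/γ).
T₂ = 435 × (27.9/539)^(0.231) = 219.6 K.

T₂ ≈ 220 K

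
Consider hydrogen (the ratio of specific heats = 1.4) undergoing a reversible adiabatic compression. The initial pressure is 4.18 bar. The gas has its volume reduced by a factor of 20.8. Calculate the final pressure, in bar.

P₂ ≈ 293 bar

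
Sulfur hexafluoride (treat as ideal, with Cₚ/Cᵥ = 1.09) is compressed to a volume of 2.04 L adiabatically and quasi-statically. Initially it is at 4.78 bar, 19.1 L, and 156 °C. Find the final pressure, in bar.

P₂ ≈ 54.7 bar

Since PV^γ is constant along a reversible adiabat, P₂ = P₁ (V₁/V₂)^γ.
P₂ = 4.78 × (19.1/2.04)^(1.09) = 54.73 bar.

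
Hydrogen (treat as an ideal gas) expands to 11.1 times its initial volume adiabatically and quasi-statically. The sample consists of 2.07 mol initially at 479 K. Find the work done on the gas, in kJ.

W ≈ -12.7 kJ

Adiabatic: T₁V₁^(γ−1) = T₂V₂^(γ−1) ⇒ T₂ = T₁ (V₁/V₂)^(γ−1).
γ = 7/5 for a diatomic ideal gas, so γ−1 = 2/5.
T₂ = 479 × (1/11.1)^(2/5) = 182.9 K.
Q = 0, so ΔU = W_on_gas = nCᵥΔT with Cᵥ = R/(γ−1) = 20.79 J/(mol·K).
ΔU = 2.07 × 20.79 × (182.9 − 479) = -12740 J.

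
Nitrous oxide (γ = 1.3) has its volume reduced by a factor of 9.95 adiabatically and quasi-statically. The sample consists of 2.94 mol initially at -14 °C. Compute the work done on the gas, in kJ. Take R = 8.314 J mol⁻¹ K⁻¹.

W ≈ 21.0 kJ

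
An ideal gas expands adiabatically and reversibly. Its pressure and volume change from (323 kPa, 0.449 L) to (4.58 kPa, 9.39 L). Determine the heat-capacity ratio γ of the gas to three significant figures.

PV^γ = const ⇒ γ = ln(P₂/P₁) / ln(V₁/V₂).
γ = ln(4.58/323) / ln(0.449/9.39) = 1.4.

γ ≈ 1.40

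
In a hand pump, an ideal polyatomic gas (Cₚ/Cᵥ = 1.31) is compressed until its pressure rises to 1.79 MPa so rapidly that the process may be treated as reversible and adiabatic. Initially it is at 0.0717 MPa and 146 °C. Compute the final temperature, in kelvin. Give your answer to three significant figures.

T₂ ≈ 898 K

Adiabatic: T₂/T₁ = (P₂/P₁)^((γ−1)/γ).
T₁ = 146 °C = 419.1 K.
T₂ = 419.1 × (1.79/0.0717)^(0.237) = 897.5 K.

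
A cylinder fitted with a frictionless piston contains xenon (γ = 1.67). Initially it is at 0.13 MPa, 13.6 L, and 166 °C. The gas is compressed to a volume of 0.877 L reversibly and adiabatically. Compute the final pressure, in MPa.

P₂ ≈ 12.7 MPa

Since PV^γ is constant along a reversible adiabat, P₂ = P₁ (V₁/V₂)^γ.
P₂ = 0.13 × (13.6/0.877)^(1.67) = 12.65 MPa.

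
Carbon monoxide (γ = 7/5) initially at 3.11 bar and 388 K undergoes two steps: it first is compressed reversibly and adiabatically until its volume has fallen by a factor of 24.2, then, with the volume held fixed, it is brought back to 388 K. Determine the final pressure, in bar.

Adiabatic step (PV^γ = const): P₂ = 3.11×24.2^(7/5) = 269.2 bar; T₂ = 388×24.2^(2/5) = 1388 K.
Isochoric: P₃ = P₂(T₃/T₂) = 269.2 × (388/1388) = 75.26 bar.

P₃ ≈ 75.3 bar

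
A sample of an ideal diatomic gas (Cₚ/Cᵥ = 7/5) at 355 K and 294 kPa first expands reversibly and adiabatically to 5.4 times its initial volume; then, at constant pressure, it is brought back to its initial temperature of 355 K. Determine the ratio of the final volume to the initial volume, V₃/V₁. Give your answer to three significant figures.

Adiabatic step: V₂/V₁ = 5.4; T₂ = T₁·(1/5.4)^(2/5) = 180.8 K.
Isobaric step: V₃/V₂ = T₃/T₂ = 355/180.8.
V₃/V₁ = (V₂/V₁)(V₃/V₂) = 5.4 × (355/180.8) = 10.6.

V₃/V₁ ≈ 10.6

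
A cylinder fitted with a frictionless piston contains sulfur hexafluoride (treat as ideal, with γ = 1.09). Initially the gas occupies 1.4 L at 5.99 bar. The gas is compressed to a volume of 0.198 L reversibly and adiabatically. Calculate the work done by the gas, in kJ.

W ≈ -1.79 kJ

P₂ = P₁(V₁/V₂)^γ = 5.99×(1.4/0.198)^(1.09) = 50.51 bar.
For a reversible adiabat, W_by_gas = (P₁V₁ − P₂V₂)/(γ−1).
W_by = (599000×0.0014 − 5.051×10^6×0.000198) / (0.09) = -1793 J.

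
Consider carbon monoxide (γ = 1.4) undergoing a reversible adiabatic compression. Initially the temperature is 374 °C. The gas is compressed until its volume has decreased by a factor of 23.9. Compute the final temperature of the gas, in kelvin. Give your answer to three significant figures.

T₂ ≈ 2300 K

Adiabatic: T₁V₁^(γ−1) = T₂V₂^(γ−1) ⇒ T₂ = T₁ (V₁/V₂)^(γ−1).
T₁ = 374 °C = 647.1 K.
T₂ = 647.1 × 23.9^(0.4) = 2303 K.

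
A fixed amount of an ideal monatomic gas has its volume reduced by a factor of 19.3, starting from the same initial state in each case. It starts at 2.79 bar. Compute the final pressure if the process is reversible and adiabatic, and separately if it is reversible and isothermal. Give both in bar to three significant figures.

adiabatic: 387 bar; isothermal: 53.8 bar

For a monatomic ideal gas γ = 5/3.
Isothermal: P₂ = P₁(V₁/V₂) = 2.79×19.3 = 53.85 bar.
Adiabatic: P₂ = P₁(V₁/V₂)^γ = 2.79×19.3^(5/3) = 387.4 bar.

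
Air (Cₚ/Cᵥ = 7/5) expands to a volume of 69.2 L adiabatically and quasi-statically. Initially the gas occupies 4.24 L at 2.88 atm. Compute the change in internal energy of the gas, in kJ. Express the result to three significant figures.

ΔU ≈ -2.08 kJ

P₂ = P₁(V₁/V₂)^γ = 2.88×(4.24/69.2)^(7/5) = 0.05775 atm.
For a reversible adiabat, W_by_gas = (P₁V₁ − P₂V₂)/(γ−1).
W_by = (291800×0.00424 − 5852×0.0692) / (2/5) = 2081 J.
Q = 0 ⇒ ΔU = −W_by = -2081 J.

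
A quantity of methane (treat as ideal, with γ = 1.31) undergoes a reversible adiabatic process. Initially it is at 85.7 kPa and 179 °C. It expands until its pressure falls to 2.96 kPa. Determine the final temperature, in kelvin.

Adiabatic: T₂/T₁ = (P₂/P₁)^((γ−1)/γ).
T₁ = 179 °C = 452.1 K.
T₂ = 452.1 × (2.96/85.7)^(0.237) = 203.9 K.

T₂ ≈ 204 K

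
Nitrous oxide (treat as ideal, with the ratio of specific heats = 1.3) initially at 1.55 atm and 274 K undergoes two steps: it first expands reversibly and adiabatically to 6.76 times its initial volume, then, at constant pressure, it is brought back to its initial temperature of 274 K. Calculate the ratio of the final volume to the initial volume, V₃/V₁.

Adiabatic step: V₂/V₁ = 6.76; T₂ = T₁·(1/6.76)^(0.3) = 154.4 K.
Isobaric step: V₃/V₂ = T₃/T₂ = 274/154.4.
V₃/V₁ = (V₂/V₁)(V₃/V₂) = 6.76 × (274/154.4) = 11.99.

V₃/V₁ ≈ 12.0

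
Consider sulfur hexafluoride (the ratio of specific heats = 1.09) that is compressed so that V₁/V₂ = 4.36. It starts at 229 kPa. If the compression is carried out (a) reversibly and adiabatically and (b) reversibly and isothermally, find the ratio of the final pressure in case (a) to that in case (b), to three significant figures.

P_adiabatic / P_isothermal ≈ 1.14

Isothermal: P_b = P₁(V₁/V₂) = 229×4.36.
Adiabatic: P_a = P₁(V₁/V₂)^γ = 229×4.36^(1.09).
P_a/P_b = (V₁/V₂)^(γ−1) = 4.36^(0.09) = 1.142.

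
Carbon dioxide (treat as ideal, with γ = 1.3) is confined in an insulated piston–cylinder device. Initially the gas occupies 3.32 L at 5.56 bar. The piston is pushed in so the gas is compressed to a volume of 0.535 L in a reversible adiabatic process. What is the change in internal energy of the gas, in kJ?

P₂ = P₁(V₁/V₂)^γ = 5.56×(3.32/0.535)^(1.3) = 59.66 bar.
For a reversible adiabat, W_by_gas = (P₁V₁ − P₂V₂)/(γ−1).
W_by = (556000×0.00332 − 5.966×10^6×0.000535) / (0.3) = -4487 J.
Q = 0 ⇒ ΔU = −W_by = 4487 J.

ΔU ≈ 4.49 kJ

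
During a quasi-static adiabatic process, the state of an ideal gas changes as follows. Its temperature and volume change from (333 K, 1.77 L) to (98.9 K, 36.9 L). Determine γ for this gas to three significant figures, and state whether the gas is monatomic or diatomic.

TV^(γ−1) = const ⇒ γ − 1 = ln(T₂/T₁) / ln(V₁/V₂).
γ = 1 + ln(98.9/333) / ln(1.77/36.9) = 1.4.
γ ≈ 1.40 is close to 7/5, so the gas is diatomic.

γ ≈ 1.40; diatomic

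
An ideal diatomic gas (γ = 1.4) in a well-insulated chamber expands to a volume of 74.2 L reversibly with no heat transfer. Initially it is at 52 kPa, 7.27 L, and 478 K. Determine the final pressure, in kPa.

Since PV^γ is constant along a reversible adiabat, P₂ = P₁ (V₁/V₂)^γ.
P₂ = 52 × (7.27/74.2)^(1.4) = 2.012 kPa.

P₂ ≈ 2.01 kPa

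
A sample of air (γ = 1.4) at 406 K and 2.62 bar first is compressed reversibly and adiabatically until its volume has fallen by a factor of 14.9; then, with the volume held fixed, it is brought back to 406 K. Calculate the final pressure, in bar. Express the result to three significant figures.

Adiabatic step (PV^γ = const): P₂ = 2.62×14.9^(1.4) = 115 bar; T₂ = 406×14.9^(0.4) = 1196 K.
Isochoric: P₃ = P₂(T₃/T₂) = 115 × (406/1196) = 39.04 bar.

P₃ ≈ 39.0 bar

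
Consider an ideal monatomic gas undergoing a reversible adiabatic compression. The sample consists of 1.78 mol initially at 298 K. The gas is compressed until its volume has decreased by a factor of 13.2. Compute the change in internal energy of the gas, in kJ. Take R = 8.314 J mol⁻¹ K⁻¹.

Adiabatic: T₁V₁^(γ−1) = T₂V₂^(γ−1) ⇒ T₂ = T₁ (V₁/V₂)^(γ−1).
γ = 5/3 for a monatomic ideal gas, so γ−1 = 2/3.
T₂ = 298 × 13.2^(2/3) = 1664 K.
Q = 0, so ΔU = W_on_gas = nCᵥΔT with Cᵥ = R/(γ−1) = 12.47 J/(mol·K).
ΔU = 1.78 × 12.47 × (1664 − 298) = 30330 J.

ΔU ≈ 30.3 kJ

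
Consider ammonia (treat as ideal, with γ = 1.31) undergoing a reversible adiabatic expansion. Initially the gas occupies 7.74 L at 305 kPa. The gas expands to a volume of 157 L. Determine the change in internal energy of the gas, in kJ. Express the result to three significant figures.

P₂ = P₁(V₁/V₂)^γ = 305×(7.74/157)^(1.31) = 5.915 kPa.
For a reversible adiabat, W_by_gas = (P₁V₁ − P₂V₂)/(γ−1).
W_by = (305000×0.00774 − 5915×0.157) / (0.31) = 4620 J.
Q = 0 ⇒ ΔU = −W_by = -4620 J.

ΔU ≈ -4.62 kJ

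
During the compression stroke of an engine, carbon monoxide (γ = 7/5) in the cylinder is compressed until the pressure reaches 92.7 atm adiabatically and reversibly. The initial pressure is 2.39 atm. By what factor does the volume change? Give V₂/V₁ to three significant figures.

V₂/V₁ ≈ 0.0733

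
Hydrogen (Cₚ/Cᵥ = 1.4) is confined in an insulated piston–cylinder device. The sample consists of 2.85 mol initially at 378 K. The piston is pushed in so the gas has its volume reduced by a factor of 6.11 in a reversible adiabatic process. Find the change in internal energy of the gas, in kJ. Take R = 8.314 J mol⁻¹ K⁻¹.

For a reversible adiabat TV^(γ−1) is constant, so T₂ = T₁ (V₁/V₂)^(γ−1).
T₂ = 378 × 6.11^(0.4) = 779.7 K.
Q = 0, so ΔU = W_on_gas = nCᵥΔT with Cᵥ = R/(γ−1) = 20.79 J/(mol·K).
ΔU = 2.85 × 20.79 × (779.7 − 378) = 23790 J.

ΔU ≈ 23.8 kJ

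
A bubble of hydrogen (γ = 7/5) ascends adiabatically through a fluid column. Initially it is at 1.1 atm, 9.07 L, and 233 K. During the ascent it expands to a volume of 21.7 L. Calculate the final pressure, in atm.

P₂ ≈ 0.324 atm

Adiabatic: P₁V₁^γ = P₂V₂^γ ⇒ P₂ = P₁ (V₁/V₂)^γ.
P₂ = 1.1 × (9.07/21.7)^(7/5) = 0.3243 atm.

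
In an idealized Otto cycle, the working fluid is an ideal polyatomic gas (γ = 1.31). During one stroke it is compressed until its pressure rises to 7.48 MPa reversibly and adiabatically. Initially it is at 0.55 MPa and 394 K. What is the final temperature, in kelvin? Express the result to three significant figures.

T₂ ≈ 731 K

Adiabatic: T₂/T₁ = (P₂/P₁)^((γ−1)/γ).
T₂ = 394 × (7.48/0.55)^(0.237) = 730.7 K.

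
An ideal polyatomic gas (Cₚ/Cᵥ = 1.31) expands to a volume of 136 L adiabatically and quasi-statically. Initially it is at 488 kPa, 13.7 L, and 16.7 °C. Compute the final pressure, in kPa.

Adiabatic: P₁V₁^γ = P₂V₂^γ ⇒ P₂ = P₁ (V₁/V₂)^γ.
P₂ = 488 × (13.7/136)^(1.31) = 24.13 kPa.

P₂ ≈ 24.1 kPa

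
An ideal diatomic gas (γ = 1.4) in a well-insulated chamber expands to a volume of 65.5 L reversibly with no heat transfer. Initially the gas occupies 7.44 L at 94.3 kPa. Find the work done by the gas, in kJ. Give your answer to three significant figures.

P₂ = P₁(V₁/V₂)^γ = 94.3×(7.44/65.5)^(1.4) = 4.487 kPa.
For a reversible adiabat, W_by_gas = (P₁V₁ − P₂V₂)/(γ−1).
W_by = (94300×0.00744 − 4487×0.0655) / (0.4) = 1019 J.

W ≈ 1.02 kJ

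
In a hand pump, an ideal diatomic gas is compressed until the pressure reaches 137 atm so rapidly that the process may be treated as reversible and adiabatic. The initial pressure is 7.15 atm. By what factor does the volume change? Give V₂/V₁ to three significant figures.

From PV^γ = const, V₂/V₁ = (P₁/P₂)^(1/γ).
For a diatomic ideal gas γ = 7/5.
V₂/V₁ = (7.15/137)^(5/7) = 0.1213.

V₂/V₁ ≈ 0.121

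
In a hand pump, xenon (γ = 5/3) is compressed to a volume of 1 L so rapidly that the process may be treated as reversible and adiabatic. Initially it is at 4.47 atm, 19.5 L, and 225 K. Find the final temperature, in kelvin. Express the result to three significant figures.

T₂ ≈ 1630 K

Adiabatic: T₁V₁^(γ−1) = T₂V₂^(γ−1) ⇒ T₂ = T₁ (V₁/V₂)^(γ−1).
T₂ = 225 × (19.5/1)^(2/3) = 1630 K.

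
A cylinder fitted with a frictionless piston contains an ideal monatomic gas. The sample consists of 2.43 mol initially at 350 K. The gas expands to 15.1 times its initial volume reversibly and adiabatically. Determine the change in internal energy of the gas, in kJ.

ΔU ≈ -8.87 kJ

For a reversible adiabat TV^(γ−1) is constant, so T₂ = T₁ (V₁/V₂)^(γ−1).
γ = 5/3 for a monatomic ideal gas, so γ−1 = 2/3.
T₂ = 350 × (1/15.1)^(2/3) = 57.29 K.
Q = 0, so ΔU = W_on_gas = nCᵥΔT with Cᵥ = R/(γ−1) = 12.47 J/(mol·K).
ΔU = 2.43 × 12.47 × (57.29 − 350) = -8870 J.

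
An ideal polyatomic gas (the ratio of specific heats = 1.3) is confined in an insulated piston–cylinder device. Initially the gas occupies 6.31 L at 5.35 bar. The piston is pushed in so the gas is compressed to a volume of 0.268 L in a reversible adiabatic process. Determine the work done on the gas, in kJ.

W ≈ 17.8 kJ

P₂ = P₁(V₁/V₂)^γ = 5.35×(6.31/0.268)^(1.3) = 325 bar.
For a reversible adiabat, W_by_gas = (P₁V₁ − P₂V₂)/(γ−1).
W_by = (535000×0.00631 − 3.25×10^7×0.000268) / (0.3) = -17780 J.
W_on_gas = −W_by = 17780 J.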